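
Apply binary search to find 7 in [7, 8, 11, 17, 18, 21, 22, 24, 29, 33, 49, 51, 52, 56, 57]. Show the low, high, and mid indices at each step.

Binary search for 7 in [7, 8, 11, 17, 18, 21, 22, 24, 29, 33, 49, 51, 52, 56, 57]:

lo=0, hi=14, mid=7, arr[mid]=24 -> 24 > 7, search left half
lo=0, hi=6, mid=3, arr[mid]=17 -> 17 > 7, search left half
lo=0, hi=2, mid=1, arr[mid]=8 -> 8 > 7, search left half
lo=0, hi=0, mid=0, arr[mid]=7 -> Found target at index 0!

Binary search finds 7 at index 0 after 4 comparisons. The search repeatedly halves the search space by comparing with the middle element.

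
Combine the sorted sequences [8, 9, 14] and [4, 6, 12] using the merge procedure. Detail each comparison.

Merging process:

Compare 8 vs 4: take 4 from right. Merged: [4]
Compare 8 vs 6: take 6 from right. Merged: [4, 6]
Compare 8 vs 12: take 8 from left. Merged: [4, 6, 8]
Compare 9 vs 12: take 9 from left. Merged: [4, 6, 8, 9]
Compare 14 vs 12: take 12 from right. Merged: [4, 6, 8, 9, 12]
Append remaining from left: [14]. Merged: [4, 6, 8, 9, 12, 14]

Final merged array: [4, 6, 8, 9, 12, 14]
Total comparisons: 5

The merged array is [4, 6, 8, 9, 12, 14], requiring 5 comparisons. The merge step runs in O(n) time where n is the total number of elements.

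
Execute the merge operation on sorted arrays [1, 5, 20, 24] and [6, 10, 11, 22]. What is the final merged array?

Merging process:

Compare 1 vs 6: take 1 from left. Merged: [1]
Compare 5 vs 6: take 5 from left. Merged: [1, 5]
Compare 20 vs 6: take 6 from right. Merged: [1, 5, 6]
Compare 20 vs 10: take 10 from right. Merged: [1, 5, 6, 10]
Compare 20 vs 11: take 11 from right. Merged: [1, 5, 6, 10, 11]
Compare 20 vs 22: take 20 from left. Merged: [1, 5, 6, 10, 11, 20]
Compare 24 vs 22: take 22 from right. Merged: [1, 5, 6, 10, 11, 20, 22]
Append remaining from left: [24]. Merged: [1, 5, 6, 10, 11, 20, 22, 24]

Final merged array: [1, 5, 6, 10, 11, 20, 22, 24]
Total comparisons: 7

The merged array is [1, 5, 6, 10, 11, 20, 22, 24], requiring 7 comparisons. The merge step runs in O(n) time where n is the total number of elements.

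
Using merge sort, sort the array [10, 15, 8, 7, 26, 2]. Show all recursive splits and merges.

Merge sort trace:

Split: [10, 15, 8, 7, 26, 2] -> [10, 15, 8] and [7, 26, 2]
  Split: [10, 15, 8] -> [10] and [15, 8]
    Split: [15, 8] -> [15] and [8]
    Merge: [15] + [8] -> [8, 15]
  Merge: [10] + [8, 15] -> [8, 10, 15]
  Split: [7, 26, 2] -> [7] and [26, 2]
    Split: [26, 2] -> [26] and [2]
    Merge: [26] + [2] -> [2, 26]
  Merge: [7] + [2, 26] -> [2, 7, 26]
Merge: [8, 10, 15] + [2, 7, 26] -> [2, 7, 8, 10, 15, 26]

Final sorted array: [2, 7, 8, 10, 15, 26]

The merge sort proceeds by recursively splitting the array and merging sorted halves.
After all merges, the sorted array is [2, 7, 8, 10, 15, 26].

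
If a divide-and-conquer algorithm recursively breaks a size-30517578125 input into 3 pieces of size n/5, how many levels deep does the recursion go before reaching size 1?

For divide and conquer with division factor 5:

Problem sizes at each level:
Level 0: 30517578125
Level 1: 6103515625
Level 2: 1220703125
Level 3: 244140625
Level 4: 48828125
Level 5: 9765625
Level 6: 1953125
Level 7: 390625
Level 8: 78125
Level 9: 15625
Level 10: 3125
Level 11: 625
Level 12: 125
Level 13: 25
Level 14: 5
Level 15: 1

The root is level 0 and the size-1 base case is level 15 (the tree spans levels 0 through 15, i.e. 16 levels counting the root), so the depth is the number of divisions: log_5(30517578125) = 15

The recursion tree depth is log_5(30517578125) = 15. At each level, the problem size is divided by 5, so it takes 15 divisions to reduce to a base case of size 1. The algorithm makes 3 recursive calls at each level.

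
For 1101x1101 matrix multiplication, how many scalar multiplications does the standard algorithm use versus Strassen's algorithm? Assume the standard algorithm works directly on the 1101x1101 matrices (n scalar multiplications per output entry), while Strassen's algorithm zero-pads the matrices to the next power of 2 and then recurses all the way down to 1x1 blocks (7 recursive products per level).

Matrix multiplication for 1101x1101 matrices:

Strassen's algorithm requires power-of-2 dimensions. Pad 1101x1101 to 2048x2048 (next power of 2).

Standard algorithm: 1101^3 = 1334633301 multiplications
Strassen's algorithm: 7^(log2(2048)) = 7^11 = 1977326743 multiplications
Difference: 1334633301 - 1977326743 = -642693442 (Strassen uses MORE here due to padding overhead — for small or just-over-power-of-2 n, padding can outweigh the per-level savings)

Standard: 1334633301 multiplications (1101^3). Strassen: 1977326743 multiplications (7^11, after padding to 2048x2048). Strassen reduces 8 recursive multiplications to 7 at each level.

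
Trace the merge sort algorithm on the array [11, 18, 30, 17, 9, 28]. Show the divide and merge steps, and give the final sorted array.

Merge sort trace:

Split: [11, 18, 30, 17, 9, 28] -> [11, 18, 30] and [17, 9, 28]
  Split: [11, 18, 30] -> [11] and [18, 30]
    Split: [18, 30] -> [18] and [30]
    Merge: [18] + [30] -> [18, 30]
  Merge: [11] + [18, 30] -> [11, 18, 30]
  Split: [17, 9, 28] -> [17] and [9, 28]
    Split: [9, 28] -> [9] and [28]
    Merge: [9] + [28] -> [9, 28]
  Merge: [17] + [9, 28] -> [9, 17, 28]
Merge: [11, 18, 30] + [9, 17, 28] -> [9, 11, 17, 18, 28, 30]

Final sorted array: [9, 11, 17, 18, 28, 30]

The merge sort proceeds by recursively splitting the array and merging sorted halves.
After all merges, the sorted array is [9, 11, 17, 18, 28, 30].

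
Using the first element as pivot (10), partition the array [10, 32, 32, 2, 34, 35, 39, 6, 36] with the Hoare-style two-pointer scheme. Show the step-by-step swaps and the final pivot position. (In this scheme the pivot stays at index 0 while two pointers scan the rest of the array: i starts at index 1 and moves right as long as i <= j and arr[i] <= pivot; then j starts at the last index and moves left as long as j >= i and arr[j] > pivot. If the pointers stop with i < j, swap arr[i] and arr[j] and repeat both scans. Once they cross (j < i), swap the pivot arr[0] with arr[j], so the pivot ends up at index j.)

Hoare-style two-pointer partition with pivot = 10:

Initial array: [10, 32, 32, 2, 34, 35, 39, 6, 36]

Pointers start at i = 1, j = 8.
i stops at index 1 (arr[1]=32 > 10), j stops at index 7 (arr[7]=6 <= 10): swap arr[1] and arr[7], array becomes [10, 6, 32, 2, 34, 35, 39, 32, 36]
i stops at index 2 (arr[2]=32 > 10), j stops at index 3 (arr[3]=2 <= 10): swap arr[2] and arr[3], array becomes [10, 6, 2, 32, 34, 35, 39, 32, 36]
i ends at 3, j ends at 2: the pointers have crossed (j < i), so scanning stops.

Swap pivot arr[0] with arr[2] to place pivot at position 2: [2, 6, 10, 32, 34, 35, 39, 32, 36]
Pivot position: 2

After partitioning with pivot 10, the array becomes [2, 6, 10, 32, 34, 35, 39, 32, 36]. The pivot is placed at index 2. All elements to the left of the pivot are <= 10, and all elements to the right are > 10.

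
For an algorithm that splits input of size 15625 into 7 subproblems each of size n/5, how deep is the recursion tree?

For divide and conquer with division factor 5:

Problem sizes at each level:
Level 0: 15625
Level 1: 3125
Level 2: 625
Level 3: 125
Level 4: 25
Level 5: 5
Level 6: 1

The root is level 0 and the size-1 base case is level 6 (the tree spans levels 0 through 6, i.e. 7 levels counting the root), so the depth is the number of divisions: log_5(15625) = 6

The recursion tree depth is log_5(15625) = 6. At each level, the problem size is divided by 5, so it takes 6 divisions to reduce to a base case of size 1. The algorithm makes 7 recursive calls at each level.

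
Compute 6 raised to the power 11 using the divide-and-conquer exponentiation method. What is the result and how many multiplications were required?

Computing 6^11 by squaring (build up from 6^1; each line after the first costs one multiplication):

6^1 = 6
6^2 = (6^1)^2 = 6^2 = 36
6^4 = (6^2)^2 = 36^2 = 1296
6^5 = 6 * 6^4 = 6 * 1296 = 7776
6^10 = (6^5)^2 = 7776^2 = 60466176
6^11 = 6 * 6^10 = 6 * 60466176 = 362797056

Result: 362797056
Multiplications needed: 5 (5 lines after 6^1)

6^11 = 362797056. Using exponentiation by squaring, this requires 5 multiplications. The key idea: if the exponent is even, square the half-power; if odd, multiply by the base once.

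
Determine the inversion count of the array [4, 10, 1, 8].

Finding inversions in [4, 10, 1, 8]:

(0, 2): arr[0]=4 > arr[2]=1
(1, 2): arr[1]=10 > arr[2]=1
(1, 3): arr[1]=10 > arr[3]=8

Total inversions: 3

The array has 3 inversion(s): (0,2), (1,2), (1,3). Each pair (i,j) satisfies i < j and arr[i] > arr[j].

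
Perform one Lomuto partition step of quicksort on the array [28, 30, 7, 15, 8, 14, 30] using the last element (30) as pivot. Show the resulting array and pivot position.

Lomuto partition with pivot = 30:

Initial array: [28, 30, 7, 15, 8, 14, 30]

arr[0]=28 <= 30: swap with position 0, array becomes [28, 30, 7, 15, 8, 14, 30]
arr[1]=30 <= 30: swap with position 1, array becomes [28, 30, 7, 15, 8, 14, 30]
arr[2]=7 <= 30: swap with position 2, array becomes [28, 30, 7, 15, 8, 14, 30]
arr[3]=15 <= 30: swap with position 3, array becomes [28, 30, 7, 15, 8, 14, 30]
arr[4]=8 <= 30: swap with position 4, array becomes [28, 30, 7, 15, 8, 14, 30]
arr[5]=14 <= 30: swap with position 5, array becomes [28, 30, 7, 15, 8, 14, 30]

Place pivot at position 6: [28, 30, 7, 15, 8, 14, 30]
Pivot position: 6

After partitioning with pivot 30, the array becomes [28, 30, 7, 15, 8, 14, 30]. The pivot is placed at index 6. All elements to the left of the pivot are <= 30, and all elements to the right are > 30.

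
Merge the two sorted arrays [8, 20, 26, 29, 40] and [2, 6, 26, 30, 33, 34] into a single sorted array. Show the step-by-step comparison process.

Merging process:

Compare 8 vs 2: take 2 from right. Merged: [2]
Compare 8 vs 6: take 6 from right. Merged: [2, 6]
Compare 8 vs 26: take 8 from left. Merged: [2, 6, 8]
Compare 20 vs 26: take 20 from left. Merged: [2, 6, 8, 20]
Compare 26 vs 26: take 26 from left. Merged: [2, 6, 8, 20, 26]
Compare 29 vs 26: take 26 from right. Merged: [2, 6, 8, 20, 26, 26]
Compare 29 vs 30: take 29 from left. Merged: [2, 6, 8, 20, 26, 26, 29]
Compare 40 vs 30: take 30 from right. Merged: [2, 6, 8, 20, 26, 26, 29, 30]
Compare 40 vs 33: take 33 from right. Merged: [2, 6, 8, 20, 26, 26, 29, 30, 33]
Compare 40 vs 34: take 34 from right. Merged: [2, 6, 8, 20, 26, 26, 29, 30, 33, 34]
Append remaining from left: [40]. Merged: [2, 6, 8, 20, 26, 26, 29, 30, 33, 34, 40]

Final merged array: [2, 6, 8, 20, 26, 26, 29, 30, 33, 34, 40]
Total comparisons: 10

The merged array is [2, 6, 8, 20, 26, 26, 29, 30, 33, 34, 40], requiring 10 comparisons. The merge step runs in O(n) time where n is the total number of elements.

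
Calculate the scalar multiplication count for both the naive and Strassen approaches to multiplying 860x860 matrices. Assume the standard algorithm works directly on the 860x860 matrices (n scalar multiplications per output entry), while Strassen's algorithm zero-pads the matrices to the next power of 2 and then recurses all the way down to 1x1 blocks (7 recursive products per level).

Matrix multiplication for 860x860 matrices:

Strassen's algorithm requires power-of-2 dimensions. Pad 860x860 to 1024x1024 (next power of 2).

Standard algorithm: 860^3 = 636056000 multiplications
Strassen's algorithm: 7^(log2(1024)) = 7^10 = 282475249 multiplications
Savings: 636056000 - 282475249 = 353580751 multiplications

Standard: 636056000 multiplications (860^3). Strassen: 282475249 multiplications (7^10, after padding to 1024x1024). Strassen reduces 8 recursive multiplications to 7 at each level.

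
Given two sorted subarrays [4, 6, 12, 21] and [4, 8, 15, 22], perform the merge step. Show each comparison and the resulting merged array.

Merging process:

Compare 4 vs 4: take 4 from left. Merged: [4]
Compare 6 vs 4: take 4 from right. Merged: [4, 4]
Compare 6 vs 8: take 6 from left. Merged: [4, 4, 6]
Compare 12 vs 8: take 8 from right. Merged: [4, 4, 6, 8]
Compare 12 vs 15: take 12 from left. Merged: [4, 4, 6, 8, 12]
Compare 21 vs 15: take 15 from right. Merged: [4, 4, 6, 8, 12, 15]
Compare 21 vs 22: take 21 from left. Merged: [4, 4, 6, 8, 12, 15, 21]
Append remaining from right: [22]. Merged: [4, 4, 6, 8, 12, 15, 21, 22]

Final merged array: [4, 4, 6, 8, 12, 15, 21, 22]
Total comparisons: 7

The merged array is [4, 4, 6, 8, 12, 15, 21, 22], requiring 7 comparisons. The merge step runs in O(n) time where n is the total number of elements.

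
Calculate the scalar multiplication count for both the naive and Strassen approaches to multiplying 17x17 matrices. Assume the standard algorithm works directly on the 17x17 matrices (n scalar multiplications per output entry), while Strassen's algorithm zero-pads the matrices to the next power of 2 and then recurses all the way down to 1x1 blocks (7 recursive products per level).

Matrix multiplication for 17x17 matrices:

Strassen's algorithm requires power-of-2 dimensions. Pad 17x17 to 32x32 (next power of 2).

Standard algorithm: 17^3 = 4913 multiplications
Strassen's algorithm: 7^(log2(32)) = 7^5 = 16807 multiplications
Difference: 4913 - 16807 = -11894 (Strassen uses MORE here due to padding overhead — for small or just-over-power-of-2 n, padding can outweigh the per-level savings)

Standard: 4913 multiplications (17^3). Strassen: 16807 multiplications (7^5, after padding to 32x32). Strassen reduces 8 recursive multiplications to 7 at each level.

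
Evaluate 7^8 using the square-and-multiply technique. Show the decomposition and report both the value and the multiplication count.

Computing 7^8 by squaring (build up from 7^1; each line after the first costs one multiplication):

7^1 = 7
7^2 = (7^1)^2 = 7^2 = 49
7^4 = (7^2)^2 = 49^2 = 2401
7^8 = (7^4)^2 = 2401^2 = 5764801

Result: 5764801
Multiplications needed: 3 (3 lines after 7^1)

7^8 = 5764801. Using exponentiation by squaring, this requires 3 multiplications. The key idea: if the exponent is even, square the half-power; if odd, multiply by the base once.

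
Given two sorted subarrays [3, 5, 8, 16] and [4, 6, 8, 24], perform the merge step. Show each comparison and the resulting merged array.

Merging process:

Compare 3 vs 4: take 3 from left. Merged: [3]
Compare 5 vs 4: take 4 from right. Merged: [3, 4]
Compare 5 vs 6: take 5 from left. Merged: [3, 4, 5]
Compare 8 vs 6: take 6 from right. Merged: [3, 4, 5, 6]
Compare 8 vs 8: take 8 from left. Merged: [3, 4, 5, 6, 8]
Compare 16 vs 8: take 8 from right. Merged: [3, 4, 5, 6, 8, 8]
Compare 16 vs 24: take 16 from left. Merged: [3, 4, 5, 6, 8, 8, 16]
Append remaining from right: [24]. Merged: [3, 4, 5, 6, 8, 8, 16, 24]

Final merged array: [3, 4, 5, 6, 8, 8, 16, 24]
Total comparisons: 7

The merged array is [3, 4, 5, 6, 8, 8, 16, 24], requiring 7 comparisons. The merge step runs in O(n) time where n is the total number of elements.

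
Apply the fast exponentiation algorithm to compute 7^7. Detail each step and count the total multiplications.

Computing 7^7 by squaring (build up from 7^1; each line after the first costs one multiplication):

7^1 = 7
7^2 = (7^1)^2 = 7^2 = 49
7^3 = 7 * 7^2 = 7 * 49 = 343
7^6 = (7^3)^2 = 343^2 = 117649
7^7 = 7 * 7^6 = 7 * 117649 = 823543

Result: 823543
Multiplications needed: 4 (4 lines after 7^1)

7^7 = 823543. Using exponentiation by squaring, this requires 4 multiplications. The key idea: if the exponent is even, square the half-power; if odd, multiply by the base once.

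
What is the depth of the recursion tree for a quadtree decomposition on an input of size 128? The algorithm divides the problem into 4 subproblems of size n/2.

For divide and conquer with division factor 2:

Problem sizes at each level:
Level 0: 128
Level 1: 64
Level 2: 32
Level 3: 16
Level 4: 8
Level 5: 4
Level 6: 2
Level 7: 1

The root is level 0 and the size-1 base case is level 7 (the tree spans levels 0 through 7, i.e. 8 levels counting the root), so the depth is the number of divisions: log_2(128) = 7

The recursion tree depth is log_2(128) = 7. At each level, the problem size is divided by 2, so it takes 7 divisions to reduce to a base case of size 1. The algorithm makes 4 recursive calls at each level.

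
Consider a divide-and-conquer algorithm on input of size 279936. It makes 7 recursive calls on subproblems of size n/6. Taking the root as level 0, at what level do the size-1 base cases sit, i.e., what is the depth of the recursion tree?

For divide and conquer with division factor 6:

Problem sizes at each level:
Level 0: 279936
Level 1: 46656
Level 2: 7776
Level 3: 1296
Level 4: 216
Level 5: 36
Level 6: 6
Level 7: 1

The root is level 0 and the size-1 base case is level 7 (the tree spans levels 0 through 7, i.e. 8 levels counting the root), so the depth is the number of divisions: log_6(279936) = 7

The recursion tree depth is log_6(279936) = 7. At each level, the problem size is divided by 6, so it takes 7 divisions to reduce to a base case of size 1. The algorithm makes 7 recursive calls at each level.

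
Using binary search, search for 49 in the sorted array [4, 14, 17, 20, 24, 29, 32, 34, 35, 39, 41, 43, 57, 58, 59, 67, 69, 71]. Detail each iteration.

Binary search for 49 in [4, 14, 17, 20, 24, 29, 32, 34, 35, 39, 41, 43, 57, 58, 59, 67, 69, 71]:

lo=0, hi=17, mid=8, arr[mid]=35 -> 35 < 49, search right half
lo=9, hi=17, mid=13, arr[mid]=58 -> 58 > 49, search left half
lo=9, hi=12, mid=10, arr[mid]=41 -> 41 < 49, search right half
lo=11, hi=12, mid=11, arr[mid]=43 -> 43 < 49, search right half
lo=12, hi=12, mid=12, arr[mid]=57 -> 57 > 49, search left half
lo=12 > hi=11, target 49 not found

Binary search determines that 49 is not in the array after 5 comparisons. The search space was exhausted without finding the target.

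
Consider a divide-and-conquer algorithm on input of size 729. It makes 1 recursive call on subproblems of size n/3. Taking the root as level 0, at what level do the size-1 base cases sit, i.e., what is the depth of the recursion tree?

For divide and conquer with division factor 3:

Problem sizes at each level:
Level 0: 729
Level 1: 243
Level 2: 81
Level 3: 27
Level 4: 9
Level 5: 3
Level 6: 1

The root is level 0 and the size-1 base case is level 6 (the tree spans levels 0 through 6, i.e. 7 levels counting the root), so the depth is the number of divisions: log_3(729) = 6

The recursion tree depth is log_3(729) = 6. At each level, the problem size is divided by 3, so it takes 6 divisions to reduce to a base case of size 1. The algorithm makes 1 recursive call at each level.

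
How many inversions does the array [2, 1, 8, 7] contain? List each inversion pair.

Finding inversions in [2, 1, 8, 7]:

(0, 1): arr[0]=2 > arr[1]=1
(2, 3): arr[2]=8 > arr[3]=7

Total inversions: 2

The array has 2 inversion(s): (0,1), (2,3). Each pair (i,j) satisfies i < j and arr[i] > arr[j].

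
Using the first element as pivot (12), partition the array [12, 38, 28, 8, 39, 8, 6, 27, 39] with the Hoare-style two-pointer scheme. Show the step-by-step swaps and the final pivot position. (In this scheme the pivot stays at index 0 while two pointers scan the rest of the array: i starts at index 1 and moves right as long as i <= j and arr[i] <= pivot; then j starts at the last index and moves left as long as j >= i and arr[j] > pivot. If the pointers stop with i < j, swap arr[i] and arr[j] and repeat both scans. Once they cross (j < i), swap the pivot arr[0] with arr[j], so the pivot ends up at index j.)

Hoare-style two-pointer partition with pivot = 12:

Initial array: [12, 38, 28, 8, 39, 8, 6, 27, 39]

Pointers start at i = 1, j = 8.
i stops at index 1 (arr[1]=38 > 12), j stops at index 6 (arr[6]=6 <= 12): swap arr[1] and arr[6], array becomes [12, 6, 28, 8, 39, 8, 38, 27, 39]
i stops at index 2 (arr[2]=28 > 12), j stops at index 5 (arr[5]=8 <= 12): swap arr[2] and arr[5], array becomes [12, 6, 8, 8, 39, 28, 38, 27, 39]
i ends at 4, j ends at 3: the pointers have crossed (j < i), so scanning stops.

Swap pivot arr[0] with arr[3] to place pivot at position 3: [8, 6, 8, 12, 39, 28, 38, 27, 39]
Pivot position: 3

After partitioning with pivot 12, the array becomes [8, 6, 8, 12, 39, 28, 38, 27, 39]. The pivot is placed at index 3. All elements to the left of the pivot are <= 12, and all elements to the right are > 12.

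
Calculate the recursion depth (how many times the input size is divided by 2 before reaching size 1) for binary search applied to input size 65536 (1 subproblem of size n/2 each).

For divide and conquer with division factor 2:

Problem sizes at each level:
Level 0: 65536
Level 1: 32768
Level 2: 16384
Level 3: 8192
Level 4: 4096
Level 5: 2048
Level 6: 1024
Level 7: 512
Level 8: 256
Level 9: 128
Level 10: 64
Level 11: 32
Level 12: 16
Level 13: 8
Level 14: 4
Level 15: 2
Level 16: 1

The root is level 0 and the size-1 base case is level 16 (the tree spans levels 0 through 16, i.e. 17 levels counting the root), so the depth is the number of divisions: log_2(65536) = 16

The recursion tree depth is log_2(65536) = 16. At each level, the problem size is divided by 2, so it takes 16 divisions to reduce to a base case of size 1. The algorithm makes 1 recursive call at each level.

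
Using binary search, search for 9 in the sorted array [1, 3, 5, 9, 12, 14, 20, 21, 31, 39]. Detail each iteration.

Binary search for 9 in [1, 3, 5, 9, 12, 14, 20, 21, 31, 39]:

lo=0, hi=9, mid=4, arr[mid]=12 -> 12 > 9, search left half
lo=0, hi=3, mid=1, arr[mid]=3 -> 3 < 9, search right half
lo=2, hi=3, mid=2, arr[mid]=5 -> 5 < 9, search right half
lo=3, hi=3, mid=3, arr[mid]=9 -> Found target at index 3!

Binary search finds 9 at index 3 after 4 comparisons. The search repeatedly halves the search space by comparing with the middle element.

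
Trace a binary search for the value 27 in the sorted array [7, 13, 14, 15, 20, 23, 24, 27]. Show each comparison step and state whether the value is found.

Binary search for 27 in [7, 13, 14, 15, 20, 23, 24, 27]:

lo=0, hi=7, mid=3, arr[mid]=15 -> 15 < 27, search right half
lo=4, hi=7, mid=5, arr[mid]=23 -> 23 < 27, search right half
lo=6, hi=7, mid=6, arr[mid]=24 -> 24 < 27, search right half
lo=7, hi=7, mid=7, arr[mid]=27 -> Found target at index 7!

Binary search finds 27 at index 7 after 4 comparisons. The search repeatedly halves the search space by comparing with the middle element.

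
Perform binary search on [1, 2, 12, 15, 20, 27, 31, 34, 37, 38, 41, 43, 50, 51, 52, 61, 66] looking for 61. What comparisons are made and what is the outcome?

Binary search for 61 in [1, 2, 12, 15, 20, 27, 31, 34, 37, 38, 41, 43, 50, 51, 52, 61, 66]:

lo=0, hi=16, mid=8, arr[mid]=37 -> 37 < 61, search right half
lo=9, hi=16, mid=12, arr[mid]=50 -> 50 < 61, search right half
lo=13, hi=16, mid=14, arr[mid]=52 -> 52 < 61, search right half
lo=15, hi=16, mid=15, arr[mid]=61 -> Found target at index 15!

Binary search finds 61 at index 15 after 4 comparisons. The search repeatedly halves the search space by comparing with the middle element.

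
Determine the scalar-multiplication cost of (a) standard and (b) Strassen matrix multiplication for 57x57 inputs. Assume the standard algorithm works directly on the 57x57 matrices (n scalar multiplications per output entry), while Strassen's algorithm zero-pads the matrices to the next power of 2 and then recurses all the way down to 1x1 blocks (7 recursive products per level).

Matrix multiplication for 57x57 matrices:

Strassen's algorithm requires power-of-2 dimensions. Pad 57x57 to 64x64 (next power of 2).

Standard algorithm: 57^3 = 185193 multiplications
Strassen's algorithm: 7^(log2(64)) = 7^6 = 117649 multiplications
Savings: 185193 - 117649 = 67544 multiplications

Standard: 185193 multiplications (57^3). Strassen: 117649 multiplications (7^6, after padding to 64x64). Strassen reduces 8 recursive multiplications to 7 at each level.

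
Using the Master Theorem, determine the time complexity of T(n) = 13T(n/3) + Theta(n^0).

Master Theorem for T(n) = 13T(n/3) + O(n^0):

a = 13, b = 3, c = 0
log_b(a) = log_3(13) = 2.3347

Case 1: c = 0 < log_3(13) = 2.3347
T(n) = O(n^(log_3 13))

For T(n) = 13T(n/3) + O(n^0): log_3(13) = 2.3347. This is Case 1 of the Master Theorem (c < log_b(a), work dominated by leaves), giving O(n^(log_3 13)).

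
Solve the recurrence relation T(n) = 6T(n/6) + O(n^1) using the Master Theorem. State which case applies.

Master Theorem for T(n) = 6T(n/6) + O(n^1):

a = 6, b = 6, c = 1
log_b(a) = log_6(6) = 1.0000

Case 2: c = 1 = log_6(6) = 1.0000
T(n) = O(n^1 log n) = O(n log n)

For T(n) = 6T(n/6) + O(n^1): log_6(6) = 1.0000. This is Case 2 of the Master Theorem (c = log_b(a), equal work at all levels), giving O(n log n).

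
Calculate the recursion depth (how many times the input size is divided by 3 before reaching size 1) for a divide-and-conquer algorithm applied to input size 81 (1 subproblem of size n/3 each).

For divide and conquer with division factor 3:

Problem sizes at each level:
Level 0: 81
Level 1: 27
Level 2: 9
Level 3: 3
Level 4: 1

The root is level 0 and the size-1 base case is level 4 (the tree spans levels 0 through 4, i.e. 5 levels counting the root), so the depth is the number of divisions: log_3(81) = 4

The recursion tree depth is log_3(81) = 4. At each level, the problem size is divided by 3, so it takes 4 divisions to reduce to a base case of size 1. The algorithm makes 1 recursive call at each level.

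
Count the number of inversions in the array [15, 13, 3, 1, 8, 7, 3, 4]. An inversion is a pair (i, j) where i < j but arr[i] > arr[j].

Finding inversions in [15, 13, 3, 1, 8, 7, 3, 4]:

(0, 1): arr[0]=15 > arr[1]=13
(0, 2): arr[0]=15 > arr[2]=3
(0, 3): arr[0]=15 > arr[3]=1
(0, 4): arr[0]=15 > arr[4]=8
(0, 5): arr[0]=15 > arr[5]=7
(0, 6): arr[0]=15 > arr[6]=3
(0, 7): arr[0]=15 > arr[7]=4
(1, 2): arr[1]=13 > arr[2]=3
(1, 3): arr[1]=13 > arr[3]=1
(1, 4): arr[1]=13 > arr[4]=8
(1, 5): arr[1]=13 > arr[5]=7
(1, 6): arr[1]=13 > arr[6]=3
(1, 7): arr[1]=13 > arr[7]=4
(2, 3): arr[2]=3 > arr[3]=1
(4, 5): arr[4]=8 > arr[5]=7
(4, 6): arr[4]=8 > arr[6]=3
(4, 7): arr[4]=8 > arr[7]=4
(5, 6): arr[5]=7 > arr[6]=3
(5, 7): arr[5]=7 > arr[7]=4

Total inversions: 19

The array has 19 inversion(s): (0,1), (0,2), (0,3), (0,4), (0,5), (0,6), (0,7), (1,2), (1,3), (1,4), (1,5), (1,6), (1,7), (2,3), (4,5), (4,6), (4,7), (5,6), (5,7). Each pair (i,j) satisfies i < j and arr[i] > arr[j].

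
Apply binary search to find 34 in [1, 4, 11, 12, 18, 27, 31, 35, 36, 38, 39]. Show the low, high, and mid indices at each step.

Binary search for 34 in [1, 4, 11, 12, 18, 27, 31, 35, 36, 38, 39]:

lo=0, hi=10, mid=5, arr[mid]=27 -> 27 < 34, search right half
lo=6, hi=10, mid=8, arr[mid]=36 -> 36 > 34, search left half
lo=6, hi=7, mid=6, arr[mid]=31 -> 31 < 34, search right half
lo=7, hi=7, mid=7, arr[mid]=35 -> 35 > 34, search left half
lo=7 > hi=6, target 34 not found

Binary search determines that 34 is not in the array after 4 comparisons. The search space was exhausted without finding the target.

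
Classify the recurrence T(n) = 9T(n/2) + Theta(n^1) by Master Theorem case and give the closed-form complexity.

Master Theorem for T(n) = 9T(n/2) + O(n^1):

a = 9, b = 2, c = 1
log_b(a) = log_2(9) = 3.1699

Case 1: c = 1 < log_2(9) = 3.1699
T(n) = O(n^(log_2 9))

For T(n) = 9T(n/2) + O(n^1): log_2(9) = 3.1699. This is Case 1 of the Master Theorem (c < log_b(a), work dominated by leaves), giving O(n^(log_2 9)).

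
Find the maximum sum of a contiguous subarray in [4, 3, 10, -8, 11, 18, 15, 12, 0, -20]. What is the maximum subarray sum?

Using Kadane's algorithm on [4, 3, 10, -8, 11, 18, 15, 12, 0, -20]:

Scanning through the array:
Position 1 (value 3): max_ending_here = 7, max_so_far = 7
Position 2 (value 10): max_ending_here = 17, max_so_far = 17
Position 3 (value -8): max_ending_here = 9, max_so_far = 17
Position 4 (value 11): max_ending_here = 20, max_so_far = 20
Position 5 (value 18): max_ending_here = 38, max_so_far = 38
Position 6 (value 15): max_ending_here = 53, max_so_far = 53
Position 7 (value 12): max_ending_here = 65, max_so_far = 65
Position 8 (value 0): max_ending_here = 65, max_so_far = 65
Position 9 (value -20): max_ending_here = 45, max_so_far = 65

Maximum subarray: [4, 3, 10, -8, 11, 18, 15, 12]
Maximum sum: 65

The maximum subarray is [4, 3, 10, -8, 11, 18, 15, 12] with sum 65. This subarray runs from index 0 to index 7.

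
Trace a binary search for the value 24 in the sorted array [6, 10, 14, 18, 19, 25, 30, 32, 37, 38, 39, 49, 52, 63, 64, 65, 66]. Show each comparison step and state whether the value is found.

Binary search for 24 in [6, 10, 14, 18, 19, 25, 30, 32, 37, 38, 39, 49, 52, 63, 64, 65, 66]:

lo=0, hi=16, mid=8, arr[mid]=37 -> 37 > 24, search left half
lo=0, hi=7, mid=3, arr[mid]=18 -> 18 < 24, search right half
lo=4, hi=7, mid=5, arr[mid]=25 -> 25 > 24, search left half
lo=4, hi=4, mid=4, arr[mid]=19 -> 19 < 24, search right half
lo=5 > hi=4, target 24 not found

Binary search determines that 24 is not in the array after 4 comparisons. The search space was exhausted without finding the target.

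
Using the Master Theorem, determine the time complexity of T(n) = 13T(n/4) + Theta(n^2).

Master Theorem for T(n) = 13T(n/4) + O(n^2):

a = 13, b = 4, c = 2
log_b(a) = log_4(13) = 1.8502

Case 3: c = 2 > log_4(13) = 1.8502
T(n) = O(n^2) = O(n^2)

For T(n) = 13T(n/4) + O(n^2): log_4(13) = 1.8502. This is Case 3 of the Master Theorem (c > log_b(a), work dominated by root), giving O(n^2).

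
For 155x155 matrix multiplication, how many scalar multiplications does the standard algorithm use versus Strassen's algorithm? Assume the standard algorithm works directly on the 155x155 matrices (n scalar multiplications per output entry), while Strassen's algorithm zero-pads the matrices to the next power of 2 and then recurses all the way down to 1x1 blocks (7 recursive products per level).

Matrix multiplication for 155x155 matrices:

Strassen's algorithm requires power-of-2 dimensions. Pad 155x155 to 256x256 (next power of 2).

Standard algorithm: 155^3 = 3723875 multiplications
Strassen's algorithm: 7^(log2(256)) = 7^8 = 5764801 multiplications
Difference: 3723875 - 5764801 = -2040926 (Strassen uses MORE here due to padding overhead — for small or just-over-power-of-2 n, padding can outweigh the per-level savings)

Standard: 3723875 multiplications (155^3). Strassen: 5764801 multiplications (7^8, after padding to 256x256). Strassen reduces 8 recursive multiplications to 7 at each level.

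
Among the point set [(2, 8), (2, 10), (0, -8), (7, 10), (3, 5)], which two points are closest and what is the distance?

Computing all pairwise distances among 5 points:

d((2, 8), (2, 10)) = 2.0 <-- minimum
d((2, 8), (0, -8)) = 16.1245
d((2, 8), (7, 10)) = 5.3852
d((2, 8), (3, 5)) = 3.1623
d((2, 10), (0, -8)) = 18.1108
d((2, 10), (7, 10)) = 5.0
d((2, 10), (3, 5)) = 5.099
d((0, -8), (7, 10)) = 19.3132
d((0, -8), (3, 5)) = 13.3417
d((7, 10), (3, 5)) = 6.4031

Closest pair: (2, 8) and (2, 10) with distance 2.0

The closest pair is (2, 8) and (2, 10) with Euclidean distance 2.0. For 5 points, brute-force pairwise comparison is shown above. For large n, the divide-and-conquer algorithm (sort by x, recurse on halves, check the dividing strip) achieves O(n log n).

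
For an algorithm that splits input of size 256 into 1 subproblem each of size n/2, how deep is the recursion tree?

For divide and conquer with division factor 2:

Problem sizes at each level:
Level 0: 256
Level 1: 128
Level 2: 64
Level 3: 32
Level 4: 16
Level 5: 8
Level 6: 4
Level 7: 2
Level 8: 1

The root is level 0 and the size-1 base case is level 8 (the tree spans levels 0 through 8, i.e. 9 levels counting the root), so the depth is the number of divisions: log_2(256) = 8

The recursion tree depth is log_2(256) = 8. At each level, the problem size is divided by 2, so it takes 8 divisions to reduce to a base case of size 1. The algorithm makes 1 recursive call at each level.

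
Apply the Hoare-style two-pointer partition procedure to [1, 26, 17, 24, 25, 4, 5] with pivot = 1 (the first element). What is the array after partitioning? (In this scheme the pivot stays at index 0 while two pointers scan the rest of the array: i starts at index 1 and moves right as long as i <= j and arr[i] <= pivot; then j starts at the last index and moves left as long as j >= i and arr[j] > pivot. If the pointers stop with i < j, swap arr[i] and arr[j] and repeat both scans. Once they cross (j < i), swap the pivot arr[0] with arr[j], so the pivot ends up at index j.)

Hoare-style two-pointer partition with pivot = 1:

Initial array: [1, 26, 17, 24, 25, 4, 5]

Pointers start at i = 1, j = 6.
i ends at 1, j ends at 0: the pointers have crossed (j < i), so scanning stops.

j = 0, so swapping arr[0] with arr[j] leaves the pivot at position 0: [1, 26, 17, 24, 25, 4, 5]
Pivot position: 0

After partitioning with pivot 1, the array becomes [1, 26, 17, 24, 25, 4, 5]. The pivot is placed at index 0. All elements to the left of the pivot are <= 1, and all elements to the right are > 1.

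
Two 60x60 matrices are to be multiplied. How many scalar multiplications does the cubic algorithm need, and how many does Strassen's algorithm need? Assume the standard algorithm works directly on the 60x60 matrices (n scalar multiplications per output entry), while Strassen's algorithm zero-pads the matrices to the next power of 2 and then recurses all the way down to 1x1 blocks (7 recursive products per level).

Matrix multiplication for 60x60 matrices:

Strassen's algorithm requires power-of-2 dimensions. Pad 60x60 to 64x64 (next power of 2).

Standard algorithm: 60^3 = 216000 multiplications
Strassen's algorithm: 7^(log2(64)) = 7^6 = 117649 multiplications
Savings: 216000 - 117649 = 98351 multiplications

Standard: 216000 multiplications (60^3). Strassen: 117649 multiplications (7^6, after padding to 64x64). Strassen reduces 8 recursive multiplications to 7 at each level.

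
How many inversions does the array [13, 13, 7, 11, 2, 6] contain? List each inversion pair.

Finding inversions in [13, 13, 7, 11, 2, 6]:

(0, 2): arr[0]=13 > arr[2]=7
(0, 3): arr[0]=13 > arr[3]=11
(0, 4): arr[0]=13 > arr[4]=2
(0, 5): arr[0]=13 > arr[5]=6
(1, 2): arr[1]=13 > arr[2]=7
(1, 3): arr[1]=13 > arr[3]=11
(1, 4): arr[1]=13 > arr[4]=2
(1, 5): arr[1]=13 > arr[5]=6
(2, 4): arr[2]=7 > arr[4]=2
(2, 5): arr[2]=7 > arr[5]=6
(3, 4): arr[3]=11 > arr[4]=2
(3, 5): arr[3]=11 > arr[5]=6

Total inversions: 12

The array has 12 inversion(s): (0,2), (0,3), (0,4), (0,5), (1,2), (1,3), (1,4), (1,5), (2,4), (2,5), (3,4), (3,5). Each pair (i,j) satisfies i < j and arr[i] > arr[j].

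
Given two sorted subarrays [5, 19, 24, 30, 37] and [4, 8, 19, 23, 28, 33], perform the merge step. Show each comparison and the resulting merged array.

Merging process:

Compare 5 vs 4: take 4 from right. Merged: [4]
Compare 5 vs 8: take 5 from left. Merged: [4, 5]
Compare 19 vs 8: take 8 from right. Merged: [4, 5, 8]
Compare 19 vs 19: take 19 from left. Merged: [4, 5, 8, 19]
Compare 24 vs 19: take 19 from right. Merged: [4, 5, 8, 19, 19]
Compare 24 vs 23: take 23 from right. Merged: [4, 5, 8, 19, 19, 23]
Compare 24 vs 28: take 24 from left. Merged: [4, 5, 8, 19, 19, 23, 24]
Compare 30 vs 28: take 28 from right. Merged: [4, 5, 8, 19, 19, 23, 24, 28]
Compare 30 vs 33: take 30 from left. Merged: [4, 5, 8, 19, 19, 23, 24, 28, 30]
Compare 37 vs 33: take 33 from right. Merged: [4, 5, 8, 19, 19, 23, 24, 28, 30, 33]
Append remaining from left: [37]. Merged: [4, 5, 8, 19, 19, 23, 24, 28, 30, 33, 37]

Final merged array: [4, 5, 8, 19, 19, 23, 24, 28, 30, 33, 37]
Total comparisons: 10

The merged array is [4, 5, 8, 19, 19, 23, 24, 28, 30, 33, 37], requiring 10 comparisons. The merge step runs in O(n) time where n is the total number of elements.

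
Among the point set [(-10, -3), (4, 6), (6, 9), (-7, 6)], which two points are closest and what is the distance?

Computing all pairwise distances among 4 points:

d((-10, -3), (4, 6)) = 16.6433
d((-10, -3), (6, 9)) = 20.0
d((-10, -3), (-7, 6)) = 9.4868
d((4, 6), (6, 9)) = 3.6056 <-- minimum
d((4, 6), (-7, 6)) = 11.0
d((6, 9), (-7, 6)) = 13.3417

Closest pair: (4, 6) and (6, 9) with distance 3.6056

The closest pair is (4, 6) and (6, 9) with Euclidean distance 3.6056. For 4 points, brute-force pairwise comparison is shown above. For large n, the divide-and-conquer algorithm (sort by x, recurse on halves, check the dividing strip) achieves O(n log n).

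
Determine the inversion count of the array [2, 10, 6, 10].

Finding inversions in [2, 10, 6, 10]:

(1, 2): arr[1]=10 > arr[2]=6

Total inversions: 1

The array has 1 inversion(s): (1,2). Each pair (i,j) satisfies i < j and arr[i] > arr[j].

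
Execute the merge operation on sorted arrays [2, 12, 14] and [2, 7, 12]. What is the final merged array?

Merging process:

Compare 2 vs 2: take 2 from left. Merged: [2]
Compare 12 vs 2: take 2 from right. Merged: [2, 2]
Compare 12 vs 7: take 7 from right. Merged: [2, 2, 7]
Compare 12 vs 12: take 12 from left. Merged: [2, 2, 7, 12]
Compare 14 vs 12: take 12 from right. Merged: [2, 2, 7, 12, 12]
Append remaining from left: [14]. Merged: [2, 2, 7, 12, 12, 14]

Final merged array: [2, 2, 7, 12, 12, 14]
Total comparisons: 5

The merged array is [2, 2, 7, 12, 12, 14], requiring 5 comparisons. The merge step runs in O(n) time where n is the total number of elements.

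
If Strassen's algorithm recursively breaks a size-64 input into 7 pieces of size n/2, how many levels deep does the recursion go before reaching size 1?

For divide and conquer with division factor 2:

Problem sizes at each level:
Level 0: 64
Level 1: 32
Level 2: 16
Level 3: 8
Level 4: 4
Level 5: 2
Level 6: 1

The root is level 0 and the size-1 base case is level 6 (the tree spans levels 0 through 6, i.e. 7 levels counting the root), so the depth is the number of divisions: log_2(64) = 6

The recursion tree depth is log_2(64) = 6. At each level, the problem size is divided by 2, so it takes 6 divisions to reduce to a base case of size 1. The algorithm makes 7 recursive calls at each level.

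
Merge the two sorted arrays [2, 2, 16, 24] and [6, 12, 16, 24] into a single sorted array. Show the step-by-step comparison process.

Merging process:

Compare 2 vs 6: take 2 from left. Merged: [2]
Compare 2 vs 6: take 2 from left. Merged: [2, 2]
Compare 16 vs 6: take 6 from right. Merged: [2, 2, 6]
Compare 16 vs 12: take 12 from right. Merged: [2, 2, 6, 12]
Compare 16 vs 16: take 16 from left. Merged: [2, 2, 6, 12, 16]
Compare 24 vs 16: take 16 from right. Merged: [2, 2, 6, 12, 16, 16]
Compare 24 vs 24: take 24 from left. Merged: [2, 2, 6, 12, 16, 16, 24]
Append remaining from right: [24]. Merged: [2, 2, 6, 12, 16, 16, 24, 24]

Final merged array: [2, 2, 6, 12, 16, 16, 24, 24]
Total comparisons: 7

The merged array is [2, 2, 6, 12, 16, 16, 24, 24], requiring 7 comparisons. The merge step runs in O(n) time where n is the total number of elements.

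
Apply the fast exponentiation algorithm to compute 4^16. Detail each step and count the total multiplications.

Computing 4^16 by squaring (build up from 4^1; each line after the first costs one multiplication):

4^1 = 4
4^2 = (4^1)^2 = 4^2 = 16
4^4 = (4^2)^2 = 16^2 = 256
4^8 = (4^4)^2 = 256^2 = 65536
4^16 = (4^8)^2 = 65536^2 = 4294967296

Result: 4294967296
Multiplications needed: 4 (4 lines after 4^1)

4^16 = 4294967296. Using exponentiation by squaring, this requires 4 multiplications. The key idea: if the exponent is even, square the half-power; if odd, multiply by the base once.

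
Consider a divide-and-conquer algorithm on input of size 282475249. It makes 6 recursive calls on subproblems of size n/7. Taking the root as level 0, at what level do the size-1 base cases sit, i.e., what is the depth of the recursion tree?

For divide and conquer with division factor 7:

Problem sizes at each level:
Level 0: 282475249
Level 1: 40353607
Level 2: 5764801
Level 3: 823543
Level 4: 117649
Level 5: 16807
Level 6: 2401
Level 7: 343
Level 8: 49
Level 9: 7
Level 10: 1

The root is level 0 and the size-1 base case is level 10 (the tree spans levels 0 through 10, i.e. 11 levels counting the root), so the depth is the number of divisions: log_7(282475249) = 10

The recursion tree depth is log_7(282475249) = 10. At each level, the problem size is divided by 7, so it takes 10 divisions to reduce to a base case of size 1. The algorithm makes 6 recursive calls at each level.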